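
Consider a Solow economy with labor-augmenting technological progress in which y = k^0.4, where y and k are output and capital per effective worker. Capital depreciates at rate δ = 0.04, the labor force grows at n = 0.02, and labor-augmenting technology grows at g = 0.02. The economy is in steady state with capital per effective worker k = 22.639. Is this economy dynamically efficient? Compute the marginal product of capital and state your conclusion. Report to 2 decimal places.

dynamically inefficient; MPK ≈ 0.06

n + g + δ = 0.02 + 0.02 + 0.04 = 0.08.
MPK = 0.4·k^(0.4−1) = 0.4·22.639^(-0.6) ≈ 0.0615.
MPK < 0.08, so the economy is dynamically inefficient (over-saving).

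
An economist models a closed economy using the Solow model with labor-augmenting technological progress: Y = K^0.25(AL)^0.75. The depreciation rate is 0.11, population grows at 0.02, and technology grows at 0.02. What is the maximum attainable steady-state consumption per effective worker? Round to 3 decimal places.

c_gold ≈ 0.889

n + g + δ = 0.02 + 0.02 + 0.11 = 0.15.
Golden rule sets MPK = n+g+δ: 0.25·k^(0.25−1) = 0.15, so k_gold = (0.25/0.15)^(1/0.75) ≈ 1.9761.
y_gold = 1.9761^0.25 ≈ 1.1856.
c_gold = y_gold − (n+g+δ)·k_gold = 1.1856 − 0.15·1.9761 ≈ 0.8892.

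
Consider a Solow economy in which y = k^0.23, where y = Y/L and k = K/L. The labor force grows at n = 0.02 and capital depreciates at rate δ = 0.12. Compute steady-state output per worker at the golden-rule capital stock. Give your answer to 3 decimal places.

y_gold ≈ 1.160

Break-even investment rate: n + δ = 0.02 + 0.12 = 0.14.
Setting f'(k) = n+δ gives 0.23·k^(0.23−1) = 0.14, hence k_gold = (0.23/0.14)^(1/0.77) ≈ 1.9055.
Output: y_gold = k_gold^0.23 = 1.9055^0.23 ≈ 1.1598.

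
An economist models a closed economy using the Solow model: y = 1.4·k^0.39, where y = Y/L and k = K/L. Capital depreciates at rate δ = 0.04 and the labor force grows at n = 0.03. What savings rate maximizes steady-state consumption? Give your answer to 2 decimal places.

n + δ = 0.03 + 0.04 = 0.07.
At the golden rule MPK = n+δ, and in any Cobb-Douglas steady state s = (n+δ)·k/y = MPK·k/y = capital's share 0.39.

s_gold = 0.39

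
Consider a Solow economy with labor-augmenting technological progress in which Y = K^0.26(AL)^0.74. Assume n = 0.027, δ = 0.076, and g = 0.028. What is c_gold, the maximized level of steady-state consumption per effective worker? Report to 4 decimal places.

Capital per effective worker breaks even when investment replaces (n + g + δ)·k; here n + g + δ = 0.131.
Setting f'(k) = n+g+δ gives 0.26·k^(0.26−1) = 0.131, hence k_gold = (0.26/0.131)^(1/0.74) ≈ 2.5252.
y_gold = 2.5252^0.26 ≈ 1.2723.
c_gold = y_gold − (n+g+δ)·k_gold = 1.2723 − 0.131·2.5252 ≈ 0.9415.

c_gold ≈ 0.9415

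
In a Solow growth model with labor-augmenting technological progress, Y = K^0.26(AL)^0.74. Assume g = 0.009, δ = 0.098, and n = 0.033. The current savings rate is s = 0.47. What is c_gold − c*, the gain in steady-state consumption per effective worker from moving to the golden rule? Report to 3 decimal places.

Capital per effective worker breaks even when investment replaces (n + g + δ)·k; here n + g + δ = 0.14.
Current steady state (s = 0.47): k* = (0.47/0.14)^(1/0.74) ≈ 5.1377, y* = 5.1377^0.26 ≈ 1.5304, c* = (1−0.47)·1.5304 ≈ 0.8111.
Setting f'(k) = n+g+δ gives 0.26·k^(0.26−1) = 0.14, hence k_gold = (0.26/0.14)^(1/0.74) ≈ 2.3084.
y_gold = 2.3084^0.26 ≈ 1.2430, c_gold = y_gold − 0.14·k_gold ≈ 0.9198.
Gain: Δc = 0.9198 − 0.8111 ≈ 0.1087.

Δc ≈ 0.109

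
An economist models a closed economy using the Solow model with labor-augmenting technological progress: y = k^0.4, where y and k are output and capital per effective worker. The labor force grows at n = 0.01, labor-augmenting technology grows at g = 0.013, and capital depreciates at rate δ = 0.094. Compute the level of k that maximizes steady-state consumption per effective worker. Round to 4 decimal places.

Break-even investment rate: n + g + δ = 0.01 + 0.013 + 0.094 = 0.117.
Maximizing c = f(k) − (n+g+δ)·k gives f'(k) = n+g+δ, i.e. 0.4·k^(0.4−1) = 0.117, so k_gold = (0.4/0.117)^(1/0.6) ≈ 7.7587.

k_gold ≈ 7.7587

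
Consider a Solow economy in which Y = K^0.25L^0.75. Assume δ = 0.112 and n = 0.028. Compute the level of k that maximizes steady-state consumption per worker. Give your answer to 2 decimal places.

Break-even investment rate: n + δ = 0.028 + 0.112 = 0.14.
At the golden rule the marginal product of capital equals n+δ: 0.25·k^(0.25−1) = 0.14. Solving, k_gold = (0.25/0.14)^(1/0.75) ≈ 2.1665.

k_gold ≈ 2.17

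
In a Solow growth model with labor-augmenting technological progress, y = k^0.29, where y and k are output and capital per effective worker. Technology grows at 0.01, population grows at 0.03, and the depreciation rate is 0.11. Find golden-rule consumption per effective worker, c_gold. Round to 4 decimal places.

c_gold ≈ 0.9294

Break-even investment rate: n + g + δ = 0.03 + 0.01 + 0.11 = 0.15.
Golden rule sets MPK = n+g+δ: 0.29·k^(0.29−1) = 0.15, so k_gold = (0.29/0.15)^(1/0.71) ≈ 2.5307.
y_gold = 2.5307^0.29 ≈ 1.3090.
c_gold = y_gold − (n+g+δ)·k_gold = 1.3090 − 0.15·2.5307 ≈ 0.9294.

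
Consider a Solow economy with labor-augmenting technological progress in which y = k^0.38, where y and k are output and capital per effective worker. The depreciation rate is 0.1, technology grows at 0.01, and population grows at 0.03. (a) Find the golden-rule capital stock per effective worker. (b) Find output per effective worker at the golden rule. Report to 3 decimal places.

n + g + δ = 0.03 + 0.01 + 0.1 = 0.14.
Maximizing c = f(k) − (n+g+δ)·k gives f'(k) = n+g+δ, i.e. 0.38·k^(0.38−1) = 0.14, so k_gold = (0.38/0.14)^(1/0.62) ≈ 5.0055.
y_gold = 5.0055^0.38 ≈ 1.8441.

(a) k_gold ≈ 5.005; (b) y_gold ≈ 1.844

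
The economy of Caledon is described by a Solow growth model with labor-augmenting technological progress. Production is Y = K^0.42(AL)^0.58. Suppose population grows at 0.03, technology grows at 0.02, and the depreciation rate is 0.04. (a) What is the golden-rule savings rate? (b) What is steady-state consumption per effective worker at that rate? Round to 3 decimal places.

n + g + δ = 0.03 + 0.02 + 0.04 = 0.09.
For Cobb-Douglas, s_gold equals capital's share: s_gold = 0.42.
Setting f'(k) = n+g+δ gives 0.42·k^(0.42−1) = 0.09, hence k_gold = (0.42/0.09)^(1/0.58) ≈ 14.2384.
y_gold = 14.2384^0.42 ≈ 3.0511; c_gold = (1−0.42)·y_gold ≈ 1.7696.

(a) s_gold = 0.420; (b) c_gold ≈ 1.770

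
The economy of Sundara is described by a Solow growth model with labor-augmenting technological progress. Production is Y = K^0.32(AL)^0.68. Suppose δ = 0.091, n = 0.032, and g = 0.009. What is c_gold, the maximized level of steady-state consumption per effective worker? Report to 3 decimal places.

c_gold ≈ 1.032

n + g + δ = 0.032 + 0.009 + 0.091 = 0.132.
Setting f'(k) = n+g+δ gives 0.32·k^(0.32−1) = 0.132, hence k_gold = (0.32/0.132)^(1/0.68) ≈ 3.6775.
y_gold = 3.6775^0.32 ≈ 1.5170.
c_gold = y_gold − (n+g+δ)·k_gold = 1.5170 − 0.132·3.6775 ≈ 1.0315.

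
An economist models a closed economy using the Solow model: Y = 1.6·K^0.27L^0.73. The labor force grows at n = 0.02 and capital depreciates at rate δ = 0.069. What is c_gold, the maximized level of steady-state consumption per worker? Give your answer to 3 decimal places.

c_gold ≈ 2.095

Capital per worker breaks even when investment replaces (n + δ)·k; here n + δ = 0.089.
Maximizing c = f(k) − (n+δ)·k gives f'(k) = n+δ, i.e. 0.27·1.6·k^(0.27−1) = 0.089, so k_gold = (0.27·1.6/0.089)^(1/0.73) ≈ 8.7067.
y_gold = 1.6·8.7067^0.27 ≈ 2.8700.
c_gold = y_gold − (n+δ)·k_gold = 2.8700 − 0.089·8.7067 ≈ 2.0951.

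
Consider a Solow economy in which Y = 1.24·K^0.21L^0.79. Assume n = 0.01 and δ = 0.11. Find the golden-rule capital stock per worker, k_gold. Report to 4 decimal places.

Capital per worker breaks even when investment replaces (n + δ)·k; here n + δ = 0.12.
Maximizing c = f(k) − (n+δ)·k gives f'(k) = n+δ, i.e. 0.21·1.24·k^(0.21−1) = 0.12, so k_gold = (0.21·1.24/0.12)^(1/0.79) ≈ 2.6662.

k_gold ≈ 2.6662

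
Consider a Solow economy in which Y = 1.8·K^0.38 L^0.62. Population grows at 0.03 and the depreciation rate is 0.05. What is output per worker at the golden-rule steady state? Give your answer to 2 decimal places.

y_gold ≈ 6.71

Capital per worker breaks even when investment replaces (n + δ)·k; here n + δ = 0.08.
Maximizing c = f(k) − (n+δ)·k gives f'(k) = n+δ, i.e. 0.38·1.8·k^(0.38−1) = 0.08, so k_gold = (0.38·1.8/0.08)^(1/0.62) ≈ 31.8545.
Output: y_gold = 1.8·k_gold^0.38 = 1.8·31.8545^0.38 ≈ 6.7062.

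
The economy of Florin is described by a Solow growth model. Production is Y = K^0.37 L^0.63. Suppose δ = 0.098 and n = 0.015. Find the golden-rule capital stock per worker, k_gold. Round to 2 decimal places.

k_gold ≈ 6.57

The effective depreciation rate is n + δ = 0.015 + 0.098 = 0.113.
Maximizing c = f(k) − (n+δ)·k gives f'(k) = n+δ, i.e. 0.37·k^(0.37−1) = 0.113, so k_gold = (0.37/0.113)^(1/0.63) ≈ 6.5714.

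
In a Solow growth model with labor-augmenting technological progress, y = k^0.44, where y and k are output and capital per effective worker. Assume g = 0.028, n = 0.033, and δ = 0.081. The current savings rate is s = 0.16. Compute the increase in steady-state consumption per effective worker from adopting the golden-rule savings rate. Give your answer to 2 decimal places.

Δc ≈ 0.44

The effective depreciation rate is n + g + δ = 0.033 + 0.028 + 0.081 = 0.142.
Current steady state (s = 0.16): k* = (0.16/0.142)^(1/0.56) ≈ 1.2375, y* = 1.2375^0.44 ≈ 1.0983, c* = (1−0.16)·1.0983 ≈ 0.9226.
Golden rule sets MPK = n+g+δ: 0.44·k^(0.44−1) = 0.142, so k_gold = (0.44/0.142)^(1/0.56) ≈ 7.5349.
y_gold = 7.5349^0.44 ≈ 2.4317, c_gold = y_gold − 0.142·k_gold ≈ 1.3618.
Gain: Δc = 1.3618 − 0.9226 ≈ 0.4392.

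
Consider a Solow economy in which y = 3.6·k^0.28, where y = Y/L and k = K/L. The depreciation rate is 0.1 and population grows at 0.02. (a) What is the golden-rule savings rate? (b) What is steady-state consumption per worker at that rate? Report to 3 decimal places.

(a) s_gold = 0.280; (b) c_gold ≈ 5.930

The effective depreciation rate is n + δ = 0.02 + 0.1 = 0.12.
For Cobb-Douglas, s_gold equals capital's share: s_gold = 0.28.
At the golden rule the marginal product of capital equals n+δ: 0.28·3.6·k^(0.28−1) = 0.12. Solving, k_gold = (0.28·3.6/0.12)^(1/0.72) ≈ 19.2186.
y_gold = 3.6·19.2186^0.28 ≈ 8.2365; c_gold = (1−0.28)·y_gold ≈ 5.9303.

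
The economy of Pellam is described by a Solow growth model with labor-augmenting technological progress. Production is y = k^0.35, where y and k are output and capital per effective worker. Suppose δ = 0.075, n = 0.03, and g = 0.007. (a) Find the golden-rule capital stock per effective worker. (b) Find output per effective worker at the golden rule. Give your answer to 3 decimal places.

Break-even investment rate: n + g + δ = 0.03 + 0.007 + 0.075 = 0.112.
Maximizing c = f(k) − (n+g+δ)·k gives f'(k) = n+g+δ, i.e. 0.35·k^(0.35−1) = 0.112, so k_gold = (0.35/0.112)^(1/0.65) ≈ 5.7718.
y_gold = 5.7718^0.35 ≈ 1.8470.

(a) k_gold ≈ 5.772; (b) y_gold ≈ 1.847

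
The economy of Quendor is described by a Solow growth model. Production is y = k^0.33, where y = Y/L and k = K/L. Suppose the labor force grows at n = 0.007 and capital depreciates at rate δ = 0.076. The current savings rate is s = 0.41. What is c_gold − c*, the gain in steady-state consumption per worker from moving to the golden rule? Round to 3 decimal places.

Δc ≈ 0.026

Break-even investment rate: n + δ = 0.007 + 0.076 = 0.083.
Current steady state (s = 0.41): k* = (0.41/0.083)^(1/0.67) ≈ 10.8488, y* = 10.8488^0.33 ≈ 2.1962, c* = (1−0.41)·2.1962 ≈ 1.2958.
At the golden rule the marginal product of capital equals n+δ: 0.33·k^(0.33−1) = 0.083. Solving, k_gold = (0.33/0.083)^(1/0.67) ≈ 7.8466.
y_gold = 7.8466^0.33 ≈ 1.9735, c_gold = y_gold − 0.083·k_gold ≈ 1.3223.
Gain: Δc = 1.3223 − 1.2958 ≈ 0.0265.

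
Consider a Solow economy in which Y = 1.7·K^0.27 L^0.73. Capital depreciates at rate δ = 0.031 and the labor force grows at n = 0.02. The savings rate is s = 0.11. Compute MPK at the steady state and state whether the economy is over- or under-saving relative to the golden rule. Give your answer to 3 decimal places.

under-saving; MPK ≈ 0.125

n + δ = 0.02 + 0.031 = 0.051.
Steady-state k*: s·A·k^0.27 = 0.051·k gives k* = (0.11·1.7/0.051)^(1/0.73) ≈ 5.9289.
MPK = 0.27·1.7·5.9289^(-0.73) ≈ 0.1252.
MPK > n+δ = 0.051, so the economy is dynamically efficient (under-saving).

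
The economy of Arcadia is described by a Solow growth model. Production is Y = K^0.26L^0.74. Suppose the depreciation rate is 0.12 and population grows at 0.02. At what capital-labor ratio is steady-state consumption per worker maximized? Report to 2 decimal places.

Break-even investment rate: n + δ = 0.02 + 0.12 = 0.14.
Golden rule sets MPK = n+δ: 0.26·k^(0.26−1) = 0.14, so k_gold = (0.26/0.14)^(1/0.74) ≈ 2.3084.

k_gold ≈ 2.31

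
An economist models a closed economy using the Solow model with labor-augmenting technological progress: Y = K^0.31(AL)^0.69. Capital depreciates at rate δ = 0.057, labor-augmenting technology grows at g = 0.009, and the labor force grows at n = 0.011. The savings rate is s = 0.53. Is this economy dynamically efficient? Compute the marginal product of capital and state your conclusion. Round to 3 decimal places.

dynamically inefficient; MPK ≈ 0.045

Capital per effective worker breaks even when investment replaces (n + g + δ)·k; here n + g + δ = 0.077.
Steady-state k*: s·k^0.31 = 0.077·k gives k* = (0.53/0.077)^(1/0.69) ≈ 16.3750.
MPK = 0.31·16.3750^(-0.69) ≈ 0.0450.
MPK < n+g+δ = 0.077, so the economy is dynamically inefficient (over-saving).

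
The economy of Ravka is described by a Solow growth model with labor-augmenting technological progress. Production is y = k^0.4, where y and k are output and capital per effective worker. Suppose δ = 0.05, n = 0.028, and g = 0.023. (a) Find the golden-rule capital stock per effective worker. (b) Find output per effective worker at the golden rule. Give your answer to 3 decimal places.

n + g + δ = 0.028 + 0.023 + 0.05 = 0.101.
Golden rule sets MPK = n+g+δ: 0.4·k^(0.4−1) = 0.101, so k_gold = (0.4/0.101)^(1/0.6) ≈ 9.9136.
y_gold = 9.9136^0.4 ≈ 2.5032.

(a) k_gold ≈ 9.914; (b) y_gold ≈ 2.503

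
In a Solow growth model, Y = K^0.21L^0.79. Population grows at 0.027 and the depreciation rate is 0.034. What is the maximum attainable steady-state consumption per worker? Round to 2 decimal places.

c_gold ≈ 1.10

The effective depreciation rate is n + δ = 0.027 + 0.034 = 0.061.
At the golden rule the marginal product of capital equals n+δ: 0.21·k^(0.21−1) = 0.061. Solving, k_gold = (0.21/0.061)^(1/0.79) ≈ 4.7820.
y_gold = 4.7820^0.21 ≈ 1.3890.
c_gold = y_gold − (n+δ)·k_gold = 1.3890 − 0.061·4.7820 ≈ 1.0973.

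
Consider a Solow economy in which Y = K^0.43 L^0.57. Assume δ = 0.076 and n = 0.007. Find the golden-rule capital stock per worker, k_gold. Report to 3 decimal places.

The effective depreciation rate is n + δ = 0.007 + 0.076 = 0.083.
Maximizing c = f(k) − (n+δ)·k gives f'(k) = n+δ, i.e. 0.43·k^(0.43−1) = 0.083, so k_gold = (0.43/0.083)^(1/0.57) ≈ 17.9191.

k_gold ≈ 17.919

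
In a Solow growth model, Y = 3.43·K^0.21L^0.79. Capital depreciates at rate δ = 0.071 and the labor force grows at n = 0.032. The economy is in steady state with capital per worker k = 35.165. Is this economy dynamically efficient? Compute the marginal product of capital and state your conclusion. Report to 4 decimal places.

The effective depreciation rate is n + δ = 0.032 + 0.071 = 0.103.
MPK = 0.21·3.43·k^(0.21−1) = 0.21·3.43·35.165^(-0.79) ≈ 0.0433.
MPK < 0.103, so the economy is dynamically inefficient (over-saving).

dynamically inefficient; MPK ≈ 0.0433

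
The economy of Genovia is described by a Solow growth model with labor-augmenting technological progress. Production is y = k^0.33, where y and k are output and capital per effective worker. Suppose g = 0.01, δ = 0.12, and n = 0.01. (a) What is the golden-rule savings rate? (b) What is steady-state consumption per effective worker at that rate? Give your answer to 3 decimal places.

Capital per effective worker breaks even when investment replaces (n + g + δ)·k; here n + g + δ = 0.14.
For Cobb-Douglas, s_gold equals capital's share: s_gold = 0.33.
Setting f'(k) = n+g+δ gives 0.33·k^(0.33−1) = 0.14, hence k_gold = (0.33/0.14)^(1/0.67) ≈ 3.5958.
y_gold = 3.5958^0.33 ≈ 1.5255; c_gold = (1−0.33)·y_gold ≈ 1.0221.

(a) s_gold = 0.330; (b) c_gold ≈ 1.022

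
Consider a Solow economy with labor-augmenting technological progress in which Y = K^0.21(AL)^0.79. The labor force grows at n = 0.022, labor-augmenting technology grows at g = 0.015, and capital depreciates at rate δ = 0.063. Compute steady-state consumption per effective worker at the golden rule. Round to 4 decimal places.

c_gold ≈ 0.9622

Capital per effective worker breaks even when investment replaces (n + g + δ)·k; here n + g + δ = 0.1.
At the golden rule the marginal product of capital equals n+g+δ: 0.21·k^(0.21−1) = 0.1. Solving, k_gold = (0.21/0.1)^(1/0.79) ≈ 2.5578.
y_gold = 2.5578^0.21 ≈ 1.2180.
c_gold = y_gold − (n+g+δ)·k_gold = 1.2180 − 0.1·2.5578 ≈ 0.9622.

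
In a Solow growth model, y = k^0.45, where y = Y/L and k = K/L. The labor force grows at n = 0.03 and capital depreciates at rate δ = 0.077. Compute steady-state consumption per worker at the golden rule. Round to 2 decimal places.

c_gold ≈ 1.78

Capital per worker breaks even when investment replaces (n + δ)·k; here n + δ = 0.107.
Golden rule sets MPK = n+δ: 0.45·k^(0.45−1) = 0.107, so k_gold = (0.45/0.107)^(1/0.55) ≈ 13.6218.
y_gold = 13.6218^0.45 ≈ 3.2390.
c_gold = y_gold − (n+δ)·k_gold = 3.2390 − 0.107·13.6218 ≈ 1.7814.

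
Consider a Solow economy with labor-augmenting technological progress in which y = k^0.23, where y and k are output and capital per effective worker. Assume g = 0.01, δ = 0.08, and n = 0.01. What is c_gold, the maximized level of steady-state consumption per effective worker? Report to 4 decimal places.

Break-even investment rate: n + g + δ = 0.01 + 0.01 + 0.08 = 0.1.
Maximizing c = f(k) − (n+g+δ)·k gives f'(k) = n+g+δ, i.e. 0.23·k^(0.23−1) = 0.1, so k_gold = (0.23/0.1)^(1/0.77) ≈ 2.9497.
y_gold = 2.9497^0.23 ≈ 1.2825.
c_gold = y_gold − (n+g+δ)·k_gold = 1.2825 − 0.1·2.9497 ≈ 0.9875.

c_gold ≈ 0.9875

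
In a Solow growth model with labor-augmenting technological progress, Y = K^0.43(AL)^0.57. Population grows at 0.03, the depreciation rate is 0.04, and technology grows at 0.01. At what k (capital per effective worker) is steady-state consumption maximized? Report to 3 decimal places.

Break-even investment rate: n + g + δ = 0.03 + 0.01 + 0.04 = 0.08.
Setting f'(k) = n+g+δ gives 0.43·k^(0.43−1) = 0.08, hence k_gold = (0.43/0.08)^(1/0.57) ≈ 19.1146.

k_gold ≈ 19.115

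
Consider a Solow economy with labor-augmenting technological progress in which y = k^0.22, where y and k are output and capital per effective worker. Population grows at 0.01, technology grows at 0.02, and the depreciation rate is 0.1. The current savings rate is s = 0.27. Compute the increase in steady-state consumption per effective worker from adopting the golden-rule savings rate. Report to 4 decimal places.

Capital per effective worker breaks even when investment replaces (n + g + δ)·k; here n + g + δ = 0.13.
Current steady state (s = 0.27): k* = (0.27/0.13)^(1/0.78) ≈ 2.5524, y* = 2.5524^0.22 ≈ 1.2289, c* = (1−0.27)·1.2289 ≈ 0.8971.
At the golden rule the marginal product of capital equals n+g+δ: 0.22·k^(0.22−1) = 0.13. Solving, k_gold = (0.22/0.13)^(1/0.78) ≈ 1.9630.
y_gold = 1.9630^0.22 ≈ 1.1600, c_gold = y_gold − 0.13·k_gold ≈ 0.9048.
Gain: Δc = 0.9048 − 0.8971 ≈ 0.0076.

Δc ≈ 0.0076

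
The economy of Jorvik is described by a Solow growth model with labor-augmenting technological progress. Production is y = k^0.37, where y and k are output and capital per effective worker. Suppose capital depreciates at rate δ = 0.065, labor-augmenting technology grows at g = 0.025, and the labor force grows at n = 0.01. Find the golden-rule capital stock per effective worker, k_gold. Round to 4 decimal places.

Break-even investment rate: n + g + δ = 0.01 + 0.025 + 0.065 = 0.1.
Golden rule sets MPK = n+g+δ: 0.37·k^(0.37−1) = 0.1, so k_gold = (0.37/0.1)^(1/0.63) ≈ 7.9782.

k_gold ≈ 7.9782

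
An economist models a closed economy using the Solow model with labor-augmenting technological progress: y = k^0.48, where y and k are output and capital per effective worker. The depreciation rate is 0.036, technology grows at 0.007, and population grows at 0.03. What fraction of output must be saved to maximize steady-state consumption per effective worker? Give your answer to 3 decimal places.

Break-even investment rate: n + g + δ = 0.03 + 0.007 + 0.036 = 0.073.
At the golden rule MPK = n+g+δ, and in any Cobb-Douglas steady state s = (n+g+δ)·k/y = MPK·k/y = capital's share 0.48.

s_gold = 0.480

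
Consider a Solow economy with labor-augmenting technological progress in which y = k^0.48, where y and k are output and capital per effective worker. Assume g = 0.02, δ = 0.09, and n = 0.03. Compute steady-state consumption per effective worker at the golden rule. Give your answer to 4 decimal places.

c_gold ≈ 1.6216

Break-even investment rate: n + g + δ = 0.03 + 0.02 + 0.09 = 0.14.
Setting f'(k) = n+g+δ gives 0.48·k^(0.48−1) = 0.14, hence k_gold = (0.48/0.14)^(1/0.52) ≈ 10.6921.
y_gold = 10.6921^0.48 ≈ 3.1185.
c_gold = y_gold − (n+g+δ)·k_gold = 3.1185 − 0.14·10.6921 ≈ 1.6216.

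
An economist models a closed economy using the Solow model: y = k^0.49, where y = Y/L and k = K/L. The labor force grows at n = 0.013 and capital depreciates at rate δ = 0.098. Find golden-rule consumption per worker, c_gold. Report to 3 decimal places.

c_gold ≈ 2.124

The effective depreciation rate is n + δ = 0.013 + 0.098 = 0.111.
Maximizing c = f(k) − (n+δ)·k gives f'(k) = n+δ, i.e. 0.49·k^(0.49−1) = 0.111, so k_gold = (0.49/0.111)^(1/0.51) ≈ 18.3847.
y_gold = 18.3847^0.49 ≈ 4.1647.
c_gold = y_gold − (n+δ)·k_gold = 4.1647 − 0.111·18.3847 ≈ 2.1240.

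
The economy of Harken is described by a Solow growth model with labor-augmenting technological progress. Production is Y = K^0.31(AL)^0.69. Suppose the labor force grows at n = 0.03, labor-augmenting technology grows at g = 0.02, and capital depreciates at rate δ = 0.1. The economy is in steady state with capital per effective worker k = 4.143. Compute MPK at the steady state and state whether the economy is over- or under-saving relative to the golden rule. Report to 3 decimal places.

Capital per effective worker breaks even when investment replaces (n + g + δ)·k; here n + g + δ = 0.15.
MPK = 0.31·k^(0.31−1) = 0.31·4.143^(-0.69) ≈ 0.1163.
MPK < 0.15, so the economy is dynamically inefficient (over-saving).

over-saving; MPK ≈ 0.116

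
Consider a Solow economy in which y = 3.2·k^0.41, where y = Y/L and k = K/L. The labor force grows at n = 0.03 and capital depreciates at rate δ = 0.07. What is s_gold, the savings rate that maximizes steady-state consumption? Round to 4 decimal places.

s_gold = 0.4100

The effective depreciation rate is n + δ = 0.03 + 0.07 = 0.1.
At the golden rule MPK = n+δ, and in any Cobb-Douglas steady state s = (n+δ)·k/y = MPK·k/y = capital's share 0.41.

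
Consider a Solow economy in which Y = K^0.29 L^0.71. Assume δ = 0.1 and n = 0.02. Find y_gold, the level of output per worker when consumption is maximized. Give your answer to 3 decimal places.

y_gold ≈ 1.434

Break-even investment rate: n + δ = 0.02 + 0.1 = 0.12.
Golden rule sets MPK = n+δ: 0.29·k^(0.29−1) = 0.12, so k_gold = (0.29/0.12)^(1/0.71) ≈ 3.4653.
Output: y_gold = k_gold^0.29 = 3.4653^0.29 ≈ 1.4339.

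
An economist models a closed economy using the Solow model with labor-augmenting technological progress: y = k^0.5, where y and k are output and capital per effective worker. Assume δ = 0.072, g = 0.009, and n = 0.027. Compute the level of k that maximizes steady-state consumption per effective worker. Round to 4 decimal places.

Break-even investment rate: n + g + δ = 0.027 + 0.009 + 0.072 = 0.108.
Setting f'(k) = n+g+δ gives 0.5·k^(0.5−1) = 0.108, hence k_gold = (0.5/0.108)^(1/0.5) ≈ 21.4335.

k_gold ≈ 21.4335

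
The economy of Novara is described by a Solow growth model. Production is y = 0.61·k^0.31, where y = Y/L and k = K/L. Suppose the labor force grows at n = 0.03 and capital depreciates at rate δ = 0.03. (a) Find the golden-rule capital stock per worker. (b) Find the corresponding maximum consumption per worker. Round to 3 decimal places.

n + δ = 0.03 + 0.03 = 0.06.
Golden rule sets MPK = n+δ: 0.31·0.61·k^(0.31−1) = 0.06, so k_gold = (0.31·0.61/0.06)^(1/0.69) ≈ 5.2786.
y_gold = 0.61·5.2786^0.31 ≈ 1.0217; c_gold = y_gold − 0.06·k_gold ≈ 0.7050.

(a) k_gold ≈ 5.279; (b) c_gold ≈ 0.705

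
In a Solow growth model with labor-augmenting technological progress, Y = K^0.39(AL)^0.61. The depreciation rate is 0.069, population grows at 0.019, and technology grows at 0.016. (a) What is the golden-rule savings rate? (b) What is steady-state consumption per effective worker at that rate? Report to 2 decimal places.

(a) s_gold = 0.39; (b) c_gold ≈ 1.42

Break-even investment rate: n + g + δ = 0.019 + 0.016 + 0.069 = 0.104.
For Cobb-Douglas, s_gold equals capital's share: s_gold = 0.39.
At the golden rule the marginal product of capital equals n+g+δ: 0.39·k^(0.39−1) = 0.104. Solving, k_gold = (0.39/0.104)^(1/0.61) ≈ 8.7304.
y_gold = 8.7304^0.39 ≈ 2.3281; c_gold = (1−0.39)·y_gold ≈ 1.4201.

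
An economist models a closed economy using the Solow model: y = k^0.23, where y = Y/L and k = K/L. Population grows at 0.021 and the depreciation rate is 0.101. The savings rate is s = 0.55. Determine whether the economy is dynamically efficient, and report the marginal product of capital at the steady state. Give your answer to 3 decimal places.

dynamically inefficient; MPK ≈ 0.051

Break-even investment rate: n + δ = 0.021 + 0.101 = 0.122.
Steady-state k*: s·k^0.23 = 0.122·k gives k* = (0.55/0.122)^(1/0.77) ≈ 7.0689.
MPK = 0.23·7.0689^(-0.77) ≈ 0.0510.
MPK < n+δ = 0.122, so the economy is dynamically inefficient (over-saving).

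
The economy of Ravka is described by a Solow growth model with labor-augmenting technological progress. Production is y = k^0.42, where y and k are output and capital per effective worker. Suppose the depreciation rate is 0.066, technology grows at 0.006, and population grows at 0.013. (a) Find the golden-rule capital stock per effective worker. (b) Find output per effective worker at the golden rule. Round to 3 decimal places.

(a) k_gold ≈ 15.713; (b) y_gold ≈ 3.180

The effective depreciation rate is n + g + δ = 0.013 + 0.006 + 0.066 = 0.085.
Maximizing c = f(k) − (n+g+δ)·k gives f'(k) = n+g+δ, i.e. 0.42·k^(0.42−1) = 0.085, so k_gold = (0.42/0.085)^(1/0.58) ≈ 15.7130.
y_gold = 15.7130^0.42 ≈ 3.1800.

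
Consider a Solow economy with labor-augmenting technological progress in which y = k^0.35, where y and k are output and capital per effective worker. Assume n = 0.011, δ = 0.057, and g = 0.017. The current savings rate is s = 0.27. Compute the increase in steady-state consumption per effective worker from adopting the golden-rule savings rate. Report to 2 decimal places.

Δc ≈ 0.03

Break-even investment rate: n + g + δ = 0.011 + 0.017 + 0.057 = 0.085.
Current steady state (s = 0.27): k* = (0.27/0.085)^(1/0.65) ≈ 5.9187, y* = 5.9187^0.35 ≈ 1.8633, c* = (1−0.27)·1.8633 ≈ 1.3602.
Maximizing c = f(k) − (n+g+δ)·k gives f'(k) = n+g+δ, i.e. 0.35·k^(0.35−1) = 0.085, so k_gold = (0.35/0.085)^(1/0.65) ≈ 8.8230.
y_gold = 8.8230^0.35 ≈ 2.1427, c_gold = y_gold − 0.085·k_gold ≈ 1.3928.
Gain: Δc = 1.3928 − 1.3602 ≈ 0.0326.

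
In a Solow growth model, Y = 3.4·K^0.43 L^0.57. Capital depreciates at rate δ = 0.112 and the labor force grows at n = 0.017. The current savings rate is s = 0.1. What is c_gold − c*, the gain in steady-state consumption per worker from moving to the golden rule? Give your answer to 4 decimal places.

Δc ≈ 5.7422

Capital per worker breaks even when investment replaces (n + δ)·k; here n + δ = 0.129.
Current steady state (s = 0.1): k* = (0.1·3.4/0.129)^(1/0.57) ≈ 5.4752, y* = 3.4·5.4752^0.43 ≈ 7.0630, c* = (1−0.1)·7.0630 ≈ 6.3567.
Maximizing c = f(k) − (n+δ)·k gives f'(k) = n+δ, i.e. 0.43·3.4·k^(0.43−1) = 0.129, so k_gold = (0.43·3.4/0.129)^(1/0.57) ≈ 70.7539.
y_gold = 3.4·70.7539^0.43 ≈ 21.2262, c_gold = y_gold − 0.129·k_gold ≈ 12.0989.
Gain: Δc = 12.0989 − 6.3567 ≈ 5.7422.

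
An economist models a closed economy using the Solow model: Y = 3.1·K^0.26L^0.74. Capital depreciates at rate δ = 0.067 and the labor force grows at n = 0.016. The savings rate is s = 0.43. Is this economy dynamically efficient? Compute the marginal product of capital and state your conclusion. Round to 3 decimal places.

The effective depreciation rate is n + δ = 0.016 + 0.067 = 0.083.
Steady-state k*: s·A·k^0.26 = 0.083·k gives k* = (0.43·3.1/0.083)^(1/0.74) ≈ 42.5985.
MPK = 0.26·3.1·42.5985^(-0.74) ≈ 0.0502.
MPK < n+δ = 0.083, so the economy is dynamically inefficient (over-saving).

dynamically inefficient; MPK ≈ 0.050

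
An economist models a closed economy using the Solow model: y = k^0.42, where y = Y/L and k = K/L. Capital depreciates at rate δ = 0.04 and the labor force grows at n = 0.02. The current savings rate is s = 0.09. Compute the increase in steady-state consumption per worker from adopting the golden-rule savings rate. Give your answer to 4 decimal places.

Break-even investment rate: n + δ = 0.02 + 0.04 = 0.06.
Current steady state (s = 0.09): k* = (0.09/0.06)^(1/0.58) ≈ 2.0119, y* = 2.0119^0.42 ≈ 1.3413, c* = (1−0.09)·1.3413 ≈ 1.2206.
Maximizing c = f(k) − (n+δ)·k gives f'(k) = n+δ, i.e. 0.42·k^(0.42−1) = 0.06, so k_gold = (0.42/0.06)^(1/0.58) ≈ 28.6461.
y_gold = 28.6461^0.42 ≈ 4.0923, c_gold = y_gold − 0.06·k_gold ≈ 2.3735.
Gain: Δc = 2.3735 − 1.2206 ≈ 1.1530.

Δc ≈ 1.1530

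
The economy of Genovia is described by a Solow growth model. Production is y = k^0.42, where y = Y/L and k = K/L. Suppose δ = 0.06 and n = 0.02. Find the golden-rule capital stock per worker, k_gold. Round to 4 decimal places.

n + δ = 0.02 + 0.06 = 0.08.
Maximizing c = f(k) − (n+δ)·k gives f'(k) = n+δ, i.e. 0.42·k^(0.42−1) = 0.08, so k_gold = (0.42/0.08)^(1/0.58) ≈ 17.4443.

k_gold ≈ 17.4443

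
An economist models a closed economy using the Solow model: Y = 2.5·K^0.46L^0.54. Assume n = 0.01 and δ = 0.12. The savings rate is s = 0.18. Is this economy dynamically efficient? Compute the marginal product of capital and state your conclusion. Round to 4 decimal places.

The effective depreciation rate is n + δ = 0.01 + 0.12 = 0.13.
Steady-state k*: s·A·k^0.46 = 0.13·k gives k* = (0.18·2.5/0.13)^(1/0.54) ≈ 9.9689.
MPK = 0.46·2.5·9.9689^(-0.54) ≈ 0.3322.
MPK > n+δ = 0.13, so the economy is dynamically efficient (under-saving).

dynamically efficient; MPK ≈ 0.3322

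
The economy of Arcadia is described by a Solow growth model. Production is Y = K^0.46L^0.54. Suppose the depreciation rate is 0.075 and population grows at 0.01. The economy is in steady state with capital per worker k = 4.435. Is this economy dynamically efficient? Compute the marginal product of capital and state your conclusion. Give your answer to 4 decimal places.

Capital per worker breaks even when investment replaces (n + δ)·k; here n + δ = 0.085.
MPK = 0.46·k^(0.46−1) = 0.46·4.435^(-0.54) ≈ 0.2058.
MPK > 0.085, so the economy is dynamically efficient (under-saving).

dynamically efficient; MPK ≈ 0.2058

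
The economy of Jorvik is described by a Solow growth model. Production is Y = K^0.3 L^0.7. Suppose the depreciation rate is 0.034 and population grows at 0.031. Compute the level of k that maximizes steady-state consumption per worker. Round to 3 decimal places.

k_gold ≈ 8.889

n + δ = 0.031 + 0.034 = 0.065.
Maximizing c = f(k) − (n+δ)·k gives f'(k) = n+δ, i.e. 0.3·k^(0.3−1) = 0.065, so k_gold = (0.3/0.065)^(1/0.7) ≈ 8.8893.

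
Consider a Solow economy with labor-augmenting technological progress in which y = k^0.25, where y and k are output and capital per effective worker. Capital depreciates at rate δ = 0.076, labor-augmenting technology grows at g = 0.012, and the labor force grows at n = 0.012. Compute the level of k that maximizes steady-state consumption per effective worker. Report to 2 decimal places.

k_gold ≈ 3.39

Break-even investment rate: n + g + δ = 0.012 + 0.012 + 0.076 = 0.1.
Setting f'(k) = n+g+δ gives 0.25·k^(0.25−1) = 0.1, hence k_gold = (0.25/0.1)^(1/0.75) ≈ 3.3930.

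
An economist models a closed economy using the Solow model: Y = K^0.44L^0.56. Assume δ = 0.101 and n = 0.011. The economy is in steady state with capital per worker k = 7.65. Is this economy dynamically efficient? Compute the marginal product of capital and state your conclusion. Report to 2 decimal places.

n + δ = 0.011 + 0.101 = 0.112.
MPK = 0.44·k^(0.44−1) = 0.44·7.65^(-0.56) ≈ 0.1408.
MPK > 0.112, so the economy is dynamically efficient (under-saving).

dynamically efficient; MPK ≈ 0.14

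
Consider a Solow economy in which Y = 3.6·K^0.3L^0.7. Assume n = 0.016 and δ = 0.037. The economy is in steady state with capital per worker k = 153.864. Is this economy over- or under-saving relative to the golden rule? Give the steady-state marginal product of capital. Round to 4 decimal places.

Break-even investment rate: n + δ = 0.016 + 0.037 = 0.053.
MPK = 0.3·3.6·k^(0.3−1) = 0.3·3.6·153.864^(-0.7) ≈ 0.0318.
MPK < 0.053, so the economy is dynamically inefficient (over-saving).

over-saving; MPK ≈ 0.0318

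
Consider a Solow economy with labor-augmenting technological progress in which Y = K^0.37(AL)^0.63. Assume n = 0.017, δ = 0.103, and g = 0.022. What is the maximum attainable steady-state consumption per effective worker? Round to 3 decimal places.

Break-even investment rate: n + g + δ = 0.017 + 0.022 + 0.103 = 0.142.
Golden rule sets MPK = n+g+δ: 0.37·k^(0.37−1) = 0.142, so k_gold = (0.37/0.142)^(1/0.63) ≈ 4.5728.
y_gold = 4.5728^0.37 ≈ 1.7550.
c_gold = y_gold − (n+g+δ)·k_gold = 1.7550 − 0.142·4.5728 ≈ 1.1056.

c_gold ≈ 1.106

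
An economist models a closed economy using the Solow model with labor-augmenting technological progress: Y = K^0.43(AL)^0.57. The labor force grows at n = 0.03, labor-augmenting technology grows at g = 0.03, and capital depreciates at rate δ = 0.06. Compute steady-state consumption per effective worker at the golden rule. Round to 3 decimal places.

Break-even investment rate: n + g + δ = 0.03 + 0.03 + 0.06 = 0.12.
Setting f'(k) = n+g+δ gives 0.43·k^(0.43−1) = 0.12, hence k_gold = (0.43/0.12)^(1/0.57) ≈ 9.3850.
y_gold = 9.3850^0.43 ≈ 2.6191.
c_gold = y_gold − (n+g+δ)·k_gold = 2.6191 − 0.12·9.3850 ≈ 1.4929.

c_gold ≈ 1.493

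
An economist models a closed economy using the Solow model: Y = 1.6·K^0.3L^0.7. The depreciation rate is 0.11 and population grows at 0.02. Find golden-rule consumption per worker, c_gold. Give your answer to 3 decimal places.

c_gold ≈ 1.960

Capital per worker breaks even when investment replaces (n + δ)·k; here n + δ = 0.13.
Setting f'(k) = n+δ gives 0.3·1.6·k^(0.3−1) = 0.13, hence k_gold = (0.3·1.6/0.13)^(1/0.7) ≈ 6.4629.
y_gold = 1.6·6.4629^0.3 ≈ 2.8006.
c_gold = y_gold − (n+δ)·k_gold = 2.8006 − 0.13·6.4629 ≈ 1.9604.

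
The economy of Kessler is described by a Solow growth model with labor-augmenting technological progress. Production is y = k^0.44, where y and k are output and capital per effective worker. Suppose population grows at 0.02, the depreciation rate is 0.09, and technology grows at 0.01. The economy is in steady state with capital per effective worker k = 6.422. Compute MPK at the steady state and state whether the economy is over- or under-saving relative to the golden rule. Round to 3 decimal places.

under-saving; MPK ≈ 0.155

n + g + δ = 0.02 + 0.01 + 0.09 = 0.12.
MPK = 0.44·k^(0.44−1) = 0.44·6.422^(-0.56) ≈ 0.1553.
MPK > 0.12, so the economy is dynamically efficient (under-saving).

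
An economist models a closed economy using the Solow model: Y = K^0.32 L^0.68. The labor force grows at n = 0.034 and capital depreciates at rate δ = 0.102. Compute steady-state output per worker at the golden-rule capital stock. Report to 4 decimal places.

y_gold ≈ 1.4958

n + δ = 0.034 + 0.102 = 0.136.
At the golden rule the marginal product of capital equals n+δ: 0.32·k^(0.32−1) = 0.136. Solving, k_gold = (0.32/0.136)^(1/0.68) ≈ 3.5195.
Output: y_gold = k_gold^0.32 = 3.5195^0.32 ≈ 1.4958.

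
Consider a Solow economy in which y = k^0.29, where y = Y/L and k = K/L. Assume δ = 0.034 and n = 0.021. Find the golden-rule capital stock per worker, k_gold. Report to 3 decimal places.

k_gold ≈ 10.398

Break-even investment rate: n + δ = 0.021 + 0.034 = 0.055.
At the golden rule the marginal product of capital equals n+δ: 0.29·k^(0.29−1) = 0.055. Solving, k_gold = (0.29/0.055)^(1/0.71) ≈ 10.3980.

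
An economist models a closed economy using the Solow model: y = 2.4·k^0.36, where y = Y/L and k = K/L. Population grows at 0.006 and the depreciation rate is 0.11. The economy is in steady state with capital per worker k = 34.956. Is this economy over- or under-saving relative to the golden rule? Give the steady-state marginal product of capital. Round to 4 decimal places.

over-saving; MPK ≈ 0.0889

The effective depreciation rate is n + δ = 0.006 + 0.11 = 0.116.
MPK = 0.36·2.4·k^(0.36−1) = 0.36·2.4·34.956^(-0.64) ≈ 0.0889.
MPK < 0.116, so the economy is dynamically inefficient (over-saving).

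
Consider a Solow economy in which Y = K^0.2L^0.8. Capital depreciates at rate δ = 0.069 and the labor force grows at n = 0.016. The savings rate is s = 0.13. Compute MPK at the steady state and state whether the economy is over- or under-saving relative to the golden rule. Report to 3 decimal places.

under-saving; MPK ≈ 0.131

Break-even investment rate: n + δ = 0.016 + 0.069 = 0.085.
Steady-state k*: s·k^0.2 = 0.085·k gives k* = (0.13/0.085)^(1/0.8) ≈ 1.7008.
MPK = 0.2·1.7008^(-0.8) ≈ 0.1308.
MPK > n+δ = 0.085, so the economy is dynamically efficient (under-saving).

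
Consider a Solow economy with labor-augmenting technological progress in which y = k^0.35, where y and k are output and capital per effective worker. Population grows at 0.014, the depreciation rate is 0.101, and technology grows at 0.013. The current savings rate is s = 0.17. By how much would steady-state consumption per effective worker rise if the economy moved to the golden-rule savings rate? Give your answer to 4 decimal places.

Δc ≈ 0.1502

n + g + δ = 0.014 + 0.013 + 0.101 = 0.128.
Current steady state (s = 0.17): k* = (0.17/0.128)^(1/0.65) ≈ 1.5474, y* = 1.5474^0.35 ≈ 1.1651, c* = (1−0.17)·1.1651 ≈ 0.9670.
Golden rule sets MPK = n+g+δ: 0.35·k^(0.35−1) = 0.128, so k_gold = (0.35/0.128)^(1/0.65) ≈ 4.6999.
y_gold = 4.6999^0.35 ≈ 1.7188, c_gold = y_gold − 0.128·k_gold ≈ 1.1172.
Gain: Δc = 1.1172 − 0.9670 ≈ 0.1502.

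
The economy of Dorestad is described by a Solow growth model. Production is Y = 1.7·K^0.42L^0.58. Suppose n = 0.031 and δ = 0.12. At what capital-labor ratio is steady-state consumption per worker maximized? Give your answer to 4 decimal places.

k_gold ≈ 14.5651

Capital per worker breaks even when investment replaces (n + δ)·k; here n + δ = 0.151.
Setting f'(k) = n+δ gives 0.42·1.7·k^(0.42−1) = 0.151, hence k_gold = (0.42·1.7/0.151)^(1/0.58) ≈ 14.5651.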